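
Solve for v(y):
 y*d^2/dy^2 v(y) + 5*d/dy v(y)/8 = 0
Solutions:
 v(y) = C1 + C2*y^(3/8)


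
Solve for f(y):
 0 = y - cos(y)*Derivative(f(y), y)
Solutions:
 f(y) = C1 + Integral(y/cos(y), y)


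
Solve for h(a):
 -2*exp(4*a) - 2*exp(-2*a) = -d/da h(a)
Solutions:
 h(a) = C1 + exp(4*a)/2 - exp(-2*a)


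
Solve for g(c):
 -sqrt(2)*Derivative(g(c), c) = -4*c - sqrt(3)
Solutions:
 g(c) = C1 + sqrt(2)*c^2 + sqrt(6)*c/2


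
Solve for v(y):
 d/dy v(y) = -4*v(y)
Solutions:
 v(y) = C1*exp(-4*y)


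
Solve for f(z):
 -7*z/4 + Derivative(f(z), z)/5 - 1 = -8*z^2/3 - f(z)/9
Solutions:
 f(z) = C1*exp(-5*z/9) - 24*z^2 + 2043*z/20 - 17487/100


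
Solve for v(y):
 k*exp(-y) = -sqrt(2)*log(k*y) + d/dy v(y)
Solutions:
 v(y) = C1 - k*exp(-y) + sqrt(2)*y*log(k*y) - sqrt(2)*y


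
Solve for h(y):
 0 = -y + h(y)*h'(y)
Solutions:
 h(y) = -sqrt(C1 + y^2)
 h(y) = sqrt(C1 + y^2)


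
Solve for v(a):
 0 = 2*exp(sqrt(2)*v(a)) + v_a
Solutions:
 v(a) = sqrt(2)*(2*log(1/(C1 + 2*a)) - log(2))/4


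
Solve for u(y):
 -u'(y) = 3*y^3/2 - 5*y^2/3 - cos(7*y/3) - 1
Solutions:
 u(y) = C1 - 3*y^4/8 + 5*y^3/9 + y + 3*sin(7*y/3)/7


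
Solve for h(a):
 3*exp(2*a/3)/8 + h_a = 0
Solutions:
 h(a) = C1 - 9*exp(2*a/3)/16


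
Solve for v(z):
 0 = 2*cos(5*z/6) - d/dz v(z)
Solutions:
 v(z) = C1 + 12*sin(5*z/6)/5


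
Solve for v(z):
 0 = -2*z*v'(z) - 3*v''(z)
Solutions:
 v(z) = C1 + C2*erf(sqrt(3)*z/3)


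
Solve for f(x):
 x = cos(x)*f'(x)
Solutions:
 f(x) = C1 + Integral(x/cos(x), x)


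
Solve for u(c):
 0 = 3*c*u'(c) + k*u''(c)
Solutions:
 u(c) = C1 + C2*sqrt(k)*erf(sqrt(6)*c*sqrt(1/k)/2)


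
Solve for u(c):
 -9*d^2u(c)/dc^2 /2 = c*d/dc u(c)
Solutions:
 u(c) = C1 + C2*erf(c/3)


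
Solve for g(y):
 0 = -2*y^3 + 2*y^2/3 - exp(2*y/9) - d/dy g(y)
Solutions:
 g(y) = C1 - y^4/2 + 2*y^3/9 - 9*exp(2*y/9)/2


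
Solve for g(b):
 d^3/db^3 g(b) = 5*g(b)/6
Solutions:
 g(b) = C3*exp(5^(1/3)*6^(2/3)*b/6) + (C1*sin(2^(2/3)*3^(1/6)*5^(1/3)*b/4) + C2*cos(2^(2/3)*3^(1/6)*5^(1/3)*b/4))*exp(-5^(1/3)*6^(2/3)*b/12)


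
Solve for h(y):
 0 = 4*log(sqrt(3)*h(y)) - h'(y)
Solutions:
 -Integral(1/(2*log(_y) + log(3)), (_y, h(y)))/2 = C1 - y


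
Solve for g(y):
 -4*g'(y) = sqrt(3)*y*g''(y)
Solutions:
 g(y) = C1 + C2*y^(1 - 4*sqrt(3)/3)


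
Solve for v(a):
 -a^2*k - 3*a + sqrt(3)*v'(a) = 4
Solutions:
 v(a) = C1 + sqrt(3)*a^3*k/9 + sqrt(3)*a^2/2 + 4*sqrt(3)*a/3


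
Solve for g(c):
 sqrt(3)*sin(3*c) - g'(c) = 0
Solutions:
 g(c) = C1 - sqrt(3)*cos(3*c)/3


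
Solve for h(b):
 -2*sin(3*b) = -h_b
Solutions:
 h(b) = C1 - 2*cos(3*b)/3


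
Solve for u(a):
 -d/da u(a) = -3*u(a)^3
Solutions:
 u(a) = -sqrt(2)*sqrt(-1/(C1 + 3*a))/2
 u(a) = sqrt(2)*sqrt(-1/(C1 + 3*a))/2


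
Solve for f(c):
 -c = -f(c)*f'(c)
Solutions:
 f(c) = -sqrt(C1 + c^2)
 f(c) = sqrt(C1 + c^2)


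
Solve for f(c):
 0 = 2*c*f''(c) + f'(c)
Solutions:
 f(c) = C1 + C2*sqrt(c)


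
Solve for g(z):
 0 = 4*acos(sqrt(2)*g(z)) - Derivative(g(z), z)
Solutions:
 Integral(1/acos(sqrt(2)*_y), (_y, g(z))) = C1 + 4*z


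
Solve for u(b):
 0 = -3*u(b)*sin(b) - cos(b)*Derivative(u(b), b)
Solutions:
 u(b) = C1*cos(b)^3


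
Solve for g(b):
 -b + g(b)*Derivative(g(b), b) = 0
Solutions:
 g(b) = -sqrt(C1 + b^2)
 g(b) = sqrt(C1 + b^2)


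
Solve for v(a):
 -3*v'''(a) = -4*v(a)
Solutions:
 v(a) = C3*exp(6^(2/3)*a/3) + (C1*sin(2^(2/3)*3^(1/6)*a/2) + C2*cos(2^(2/3)*3^(1/6)*a/2))*exp(-6^(2/3)*a/6)


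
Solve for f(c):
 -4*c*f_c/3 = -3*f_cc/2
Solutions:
 f(c) = C1 + C2*erfi(2*c/3)


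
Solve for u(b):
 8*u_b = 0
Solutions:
 u(b) = C1


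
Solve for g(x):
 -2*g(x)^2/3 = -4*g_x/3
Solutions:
 g(x) = -2/(C1 + x)


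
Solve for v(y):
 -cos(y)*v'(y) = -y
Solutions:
 v(y) = C1 + Integral(y/cos(y), y)


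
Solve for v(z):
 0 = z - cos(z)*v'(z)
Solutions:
 v(z) = C1 + Integral(z/cos(z), z)


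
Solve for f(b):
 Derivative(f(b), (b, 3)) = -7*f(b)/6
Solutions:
 f(b) = C3*exp(-6^(2/3)*7^(1/3)*b/6) + (C1*sin(2^(2/3)*3^(1/6)*7^(1/3)*b/4) + C2*cos(2^(2/3)*3^(1/6)*7^(1/3)*b/4))*exp(6^(2/3)*7^(1/3)*b/12)


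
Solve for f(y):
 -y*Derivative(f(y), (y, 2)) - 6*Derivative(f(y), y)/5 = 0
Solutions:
 f(y) = C1 + C2/y^(1/5)


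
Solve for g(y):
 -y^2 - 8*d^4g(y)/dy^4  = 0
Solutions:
 g(y) = C1 + C2*y + C3*y^2 + C4*y^3 - y^6/2880


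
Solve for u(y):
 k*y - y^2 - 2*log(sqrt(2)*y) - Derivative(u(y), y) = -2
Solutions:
 u(y) = C1 + k*y^2/2 - y^3/3 - 2*y*log(y) - y*log(2) + 4*y


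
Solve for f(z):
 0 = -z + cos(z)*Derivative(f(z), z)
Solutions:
 f(z) = C1 + Integral(z/cos(z), z)


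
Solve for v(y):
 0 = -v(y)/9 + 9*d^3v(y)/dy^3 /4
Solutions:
 v(y) = C3*exp(6^(2/3)*y/9) + (C1*sin(2^(2/3)*3^(1/6)*y/6) + C2*cos(2^(2/3)*3^(1/6)*y/6))*exp(-6^(2/3)*y/18)


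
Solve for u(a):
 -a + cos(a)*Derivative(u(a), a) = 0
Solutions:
 u(a) = C1 + Integral(a/cos(a), a)


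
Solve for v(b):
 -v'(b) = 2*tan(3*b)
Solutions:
 v(b) = C1 + 2*log(cos(3*b))/3


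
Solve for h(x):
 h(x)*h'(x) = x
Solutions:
 h(x) = -sqrt(C1 + x^2)
 h(x) = sqrt(C1 + x^2)


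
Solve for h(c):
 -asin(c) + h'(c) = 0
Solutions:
 h(c) = C1 + c*asin(c) + sqrt(1 - c^2)


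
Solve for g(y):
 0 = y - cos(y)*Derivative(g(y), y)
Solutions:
 g(y) = C1 + Integral(y/cos(y), y)


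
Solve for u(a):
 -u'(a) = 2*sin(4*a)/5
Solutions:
 u(a) = C1 + cos(4*a)/10


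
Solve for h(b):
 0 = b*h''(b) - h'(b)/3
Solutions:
 h(b) = C1 + C2*b^(4/3)


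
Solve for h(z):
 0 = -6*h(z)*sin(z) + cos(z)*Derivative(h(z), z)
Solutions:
 h(z) = C1/cos(z)^6


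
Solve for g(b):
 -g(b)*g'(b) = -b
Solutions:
 g(b) = -sqrt(C1 + b^2)
 g(b) = sqrt(C1 + b^2)


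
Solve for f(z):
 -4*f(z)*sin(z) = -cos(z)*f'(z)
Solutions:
 f(z) = C1/cos(z)^4


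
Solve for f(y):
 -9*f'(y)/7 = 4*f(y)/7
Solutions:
 f(y) = C1*exp(-4*y/9)


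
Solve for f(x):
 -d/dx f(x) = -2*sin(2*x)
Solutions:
 f(x) = C1 - cos(2*x)


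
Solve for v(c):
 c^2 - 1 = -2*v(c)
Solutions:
 v(c) = 1/2 - c^2/2


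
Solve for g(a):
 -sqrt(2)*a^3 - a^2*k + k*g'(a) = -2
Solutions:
 g(a) = C1 + sqrt(2)*a^4/(4*k) + a^3/3 - 2*a/k


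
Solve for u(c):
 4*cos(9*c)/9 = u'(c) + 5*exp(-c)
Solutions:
 u(c) = C1 + 4*sin(9*c)/81 + 5*exp(-c)


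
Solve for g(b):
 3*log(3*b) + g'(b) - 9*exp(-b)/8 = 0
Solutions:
 g(b) = C1 - 3*b*log(b) + 3*b*(1 - log(3)) - 9*exp(-b)/8


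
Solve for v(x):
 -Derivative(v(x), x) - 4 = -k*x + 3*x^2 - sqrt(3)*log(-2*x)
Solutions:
 v(x) = C1 + k*x^2/2 - x^3 + sqrt(3)*x*log(-x) + x*(-4 - sqrt(3) + sqrt(3)*log(2))


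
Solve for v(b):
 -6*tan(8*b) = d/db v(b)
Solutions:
 v(b) = C1 + 3*log(cos(8*b))/4


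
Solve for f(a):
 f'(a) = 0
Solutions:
 f(a) = C1


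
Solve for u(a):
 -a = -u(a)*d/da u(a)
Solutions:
 u(a) = -sqrt(C1 + a^2)
 u(a) = sqrt(C1 + a^2)


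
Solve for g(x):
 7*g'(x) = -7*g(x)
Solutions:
 g(x) = C1*exp(-x)


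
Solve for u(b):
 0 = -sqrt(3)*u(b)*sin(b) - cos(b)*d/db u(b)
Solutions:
 u(b) = C1*cos(b)^(sqrt(3))


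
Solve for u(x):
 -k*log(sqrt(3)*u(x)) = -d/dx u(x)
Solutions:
 Integral(1/(2*log(_y) + log(3)), (_y, u(x))) = C1 + k*x/2


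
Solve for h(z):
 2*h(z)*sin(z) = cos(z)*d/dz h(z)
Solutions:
 h(z) = C1/cos(z)^2


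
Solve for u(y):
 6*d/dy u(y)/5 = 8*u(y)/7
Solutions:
 u(y) = C1*exp(20*y/21)


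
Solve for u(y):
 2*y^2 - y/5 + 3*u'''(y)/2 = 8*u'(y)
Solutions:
 u(y) = C1 + C2*exp(-4*sqrt(3)*y/3) + C3*exp(4*sqrt(3)*y/3) + y^3/12 - y^2/80 + 3*y/32


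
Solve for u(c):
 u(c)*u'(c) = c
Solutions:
 u(c) = -sqrt(C1 + c^2)
 u(c) = sqrt(C1 + c^2)


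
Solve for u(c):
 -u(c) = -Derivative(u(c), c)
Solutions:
 u(c) = C1*exp(c)


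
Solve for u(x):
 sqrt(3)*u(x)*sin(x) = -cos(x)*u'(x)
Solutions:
 u(x) = C1*cos(x)^(sqrt(3))


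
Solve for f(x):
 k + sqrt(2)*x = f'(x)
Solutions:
 f(x) = C1 + k*x + sqrt(2)*x^2/2


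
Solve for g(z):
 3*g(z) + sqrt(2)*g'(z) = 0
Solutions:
 g(z) = C1*exp(-3*sqrt(2)*z/2)


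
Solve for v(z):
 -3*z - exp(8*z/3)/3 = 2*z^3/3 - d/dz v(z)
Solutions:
 v(z) = C1 + z^4/6 + 3*z^2/2 + exp(8*z/3)/8


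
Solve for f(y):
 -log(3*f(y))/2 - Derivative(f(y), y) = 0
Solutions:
 2*Integral(1/(log(_y) + log(3)), (_y, f(y))) = C1 - y


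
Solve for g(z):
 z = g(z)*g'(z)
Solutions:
 g(z) = -sqrt(C1 + z^2)
 g(z) = sqrt(C1 + z^2)


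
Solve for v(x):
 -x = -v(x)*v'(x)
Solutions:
 v(x) = -sqrt(C1 + x^2)
 v(x) = sqrt(C1 + x^2)


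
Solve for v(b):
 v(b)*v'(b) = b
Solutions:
 v(b) = -sqrt(C1 + b^2)
 v(b) = sqrt(C1 + b^2)


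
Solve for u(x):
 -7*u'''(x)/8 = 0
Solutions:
 u(x) = C1 + C2*x + C3*x^2


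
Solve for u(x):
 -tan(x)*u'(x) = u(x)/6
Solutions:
 u(x) = C1/sin(x)^(1/6)


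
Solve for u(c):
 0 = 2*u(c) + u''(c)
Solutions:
 u(c) = C1*sin(sqrt(2)*c) + C2*cos(sqrt(2)*c)


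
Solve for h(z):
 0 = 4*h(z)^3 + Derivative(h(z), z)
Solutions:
 h(z) = -sqrt(2)*sqrt(-1/(C1 - 4*z))/2
 h(z) = sqrt(2)*sqrt(-1/(C1 - 4*z))/2


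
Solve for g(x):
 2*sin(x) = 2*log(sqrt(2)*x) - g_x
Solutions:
 g(x) = C1 + 2*x*log(x) - 2*x + x*log(2) + 2*cos(x)


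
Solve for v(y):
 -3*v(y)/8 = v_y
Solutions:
 v(y) = C1*exp(-3*y/8)


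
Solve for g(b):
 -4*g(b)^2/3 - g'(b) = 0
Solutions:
 g(b) = 3/(C1 + 4*b)


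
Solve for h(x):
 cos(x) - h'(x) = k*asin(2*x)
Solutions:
 h(x) = C1 - k*(x*asin(2*x) + sqrt(1 - 4*x^2)/2) + sin(x)


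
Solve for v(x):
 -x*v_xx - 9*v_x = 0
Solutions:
 v(x) = C1 + C2/x^8


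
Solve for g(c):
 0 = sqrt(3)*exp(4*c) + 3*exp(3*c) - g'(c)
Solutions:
 g(c) = C1 + sqrt(3)*exp(4*c)/4 + exp(3*c)


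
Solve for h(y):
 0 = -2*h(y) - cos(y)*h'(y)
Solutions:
 h(y) = C1*(sin(y) - 1)/(sin(y) + 1)


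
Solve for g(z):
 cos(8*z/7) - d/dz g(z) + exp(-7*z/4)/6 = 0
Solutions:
 g(z) = C1 + 7*sin(8*z/7)/8 - 2*exp(-7*z/4)/21


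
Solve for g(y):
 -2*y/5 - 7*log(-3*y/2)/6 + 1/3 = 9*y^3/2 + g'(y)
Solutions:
 g(y) = C1 - 9*y^4/8 - y^2/5 - 7*y*log(-y)/6 + y*(-7*log(3) + 7*log(2) + 9)/6


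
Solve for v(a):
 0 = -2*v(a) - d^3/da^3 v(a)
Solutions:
 v(a) = C3*exp(-2^(1/3)*a) + (C1*sin(2^(1/3)*sqrt(3)*a/2) + C2*cos(2^(1/3)*sqrt(3)*a/2))*exp(2^(1/3)*a/2)


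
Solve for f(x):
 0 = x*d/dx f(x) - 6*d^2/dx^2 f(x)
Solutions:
 f(x) = C1 + C2*erfi(sqrt(3)*x/6)


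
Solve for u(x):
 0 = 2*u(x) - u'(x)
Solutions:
 u(x) = C1*exp(2*x)


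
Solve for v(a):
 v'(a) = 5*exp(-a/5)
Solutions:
 v(a) = C1 - 25*exp(-a/5)


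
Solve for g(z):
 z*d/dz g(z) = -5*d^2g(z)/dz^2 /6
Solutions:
 g(z) = C1 + C2*erf(sqrt(15)*z/5)


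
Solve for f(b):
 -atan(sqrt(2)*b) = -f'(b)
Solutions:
 f(b) = C1 + b*atan(sqrt(2)*b) - sqrt(2)*log(2*b^2 + 1)/4


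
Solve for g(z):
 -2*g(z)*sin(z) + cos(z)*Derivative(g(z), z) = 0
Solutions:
 g(z) = C1/cos(z)^2


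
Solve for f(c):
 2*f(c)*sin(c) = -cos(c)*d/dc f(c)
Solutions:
 f(c) = C1*cos(c)^2


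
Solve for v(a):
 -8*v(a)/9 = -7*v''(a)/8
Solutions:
 v(a) = C1*exp(-8*sqrt(7)*a/21) + C2*exp(8*sqrt(7)*a/21)


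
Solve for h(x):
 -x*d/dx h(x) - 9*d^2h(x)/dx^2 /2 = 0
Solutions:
 h(x) = C1 + C2*erf(x/3)


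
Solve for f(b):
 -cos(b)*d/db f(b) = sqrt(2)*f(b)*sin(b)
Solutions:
 f(b) = C1*cos(b)^(sqrt(2))


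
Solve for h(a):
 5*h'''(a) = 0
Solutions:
 h(a) = C1 + C2*a + C3*a^2


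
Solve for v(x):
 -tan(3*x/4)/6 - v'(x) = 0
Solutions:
 v(x) = C1 + 2*log(cos(3*x/4))/9


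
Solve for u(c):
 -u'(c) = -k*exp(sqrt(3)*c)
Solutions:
 u(c) = C1 + sqrt(3)*k*exp(sqrt(3)*c)/3


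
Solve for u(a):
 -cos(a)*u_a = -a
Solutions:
 u(a) = C1 + Integral(a/cos(a), a)


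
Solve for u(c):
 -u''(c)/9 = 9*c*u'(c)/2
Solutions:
 u(c) = C1 + C2*erf(9*c/2)


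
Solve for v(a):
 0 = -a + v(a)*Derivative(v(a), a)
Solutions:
 v(a) = -sqrt(C1 + a^2)
 v(a) = sqrt(C1 + a^2)


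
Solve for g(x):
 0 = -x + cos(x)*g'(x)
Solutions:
 g(x) = C1 + Integral(x/cos(x), x)


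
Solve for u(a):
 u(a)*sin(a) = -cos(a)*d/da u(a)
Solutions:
 u(a) = C1*cos(a)


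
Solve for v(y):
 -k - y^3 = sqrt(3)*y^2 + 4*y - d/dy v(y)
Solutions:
 v(y) = C1 + k*y + y^4/4 + sqrt(3)*y^3/3 + 2*y^2


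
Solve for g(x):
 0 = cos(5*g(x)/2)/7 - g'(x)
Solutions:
 -x/7 - log(sin(5*g(x)/2) - 1)/5 + log(sin(5*g(x)/2) + 1)/5 = C1


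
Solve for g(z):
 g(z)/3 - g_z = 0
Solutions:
 g(z) = C1*exp(z/3)


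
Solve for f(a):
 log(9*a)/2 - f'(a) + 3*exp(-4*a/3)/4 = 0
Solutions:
 f(a) = C1 + a*log(a)/2 + a*(-1/2 + log(3)) - 9*exp(-4*a/3)/16


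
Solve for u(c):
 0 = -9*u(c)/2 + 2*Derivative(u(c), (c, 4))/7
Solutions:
 u(c) = C1*exp(-sqrt(6)*7^(1/4)*c/2) + C2*exp(sqrt(6)*7^(1/4)*c/2) + C3*sin(sqrt(6)*7^(1/4)*c/2) + C4*cos(sqrt(6)*7^(1/4)*c/2)


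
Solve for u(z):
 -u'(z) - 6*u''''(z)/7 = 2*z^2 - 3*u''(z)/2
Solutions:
 u(z) = C1 + C2*exp(21^(1/3)*z*(21^(1/3)/(sqrt(15) + 6)^(1/3) + (sqrt(15) + 6)^(1/3))/12)*sin(3^(1/6)*7^(1/3)*z*(-3^(2/3)*(sqrt(15) + 6)^(1/3) + 3*7^(1/3)/(sqrt(15) + 6)^(1/3))/12) + C3*exp(21^(1/3)*z*(21^(1/3)/(sqrt(15) + 6)^(1/3) + (sqrt(15) + 6)^(1/3))/12)*cos(3^(1/6)*7^(1/3)*z*(-3^(2/3)*(sqrt(15) + 6)^(1/3) + 3*7^(1/3)/(sqrt(15) + 6)^(1/3))/12) + C4*exp(-21^(1/3)*z*(21^(1/3)/(sqrt(15) + 6)^(1/3) + (sqrt(15) + 6)^(1/3))/6) - 2*z^3/3 - 3*z^2 - 9*z


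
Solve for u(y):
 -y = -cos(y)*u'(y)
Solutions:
 u(y) = C1 + Integral(y/cos(y), y)


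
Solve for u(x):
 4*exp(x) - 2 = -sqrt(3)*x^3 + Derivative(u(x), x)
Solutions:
 u(x) = C1 + sqrt(3)*x^4/4 - 2*x + 4*exp(x)


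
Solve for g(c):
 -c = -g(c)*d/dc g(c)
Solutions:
 g(c) = -sqrt(C1 + c^2)
 g(c) = sqrt(C1 + c^2)


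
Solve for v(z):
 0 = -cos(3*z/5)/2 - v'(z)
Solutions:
 v(z) = C1 - 5*sin(3*z/5)/6


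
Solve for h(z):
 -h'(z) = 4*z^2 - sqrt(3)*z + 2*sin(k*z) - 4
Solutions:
 h(z) = C1 - 4*z^3/3 + sqrt(3)*z^2/2 + 4*z + 2*cos(k*z)/k


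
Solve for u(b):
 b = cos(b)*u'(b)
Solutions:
 u(b) = C1 + Integral(b/cos(b), b)


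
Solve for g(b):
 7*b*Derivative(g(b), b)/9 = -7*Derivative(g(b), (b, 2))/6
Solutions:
 g(b) = C1 + C2*erf(sqrt(3)*b/3)


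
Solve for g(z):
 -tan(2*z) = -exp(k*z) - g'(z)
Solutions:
 g(z) = C1 - Piecewise((exp(k*z)/k, Ne(k, 0)), (z, True)) - log(cos(2*z))/2


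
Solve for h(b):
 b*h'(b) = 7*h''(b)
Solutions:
 h(b) = C1 + C2*erfi(sqrt(14)*b/14)


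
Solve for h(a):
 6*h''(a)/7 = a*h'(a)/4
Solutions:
 h(a) = C1 + C2*erfi(sqrt(21)*a/12)


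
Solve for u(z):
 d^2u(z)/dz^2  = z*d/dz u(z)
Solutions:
 u(z) = C1 + C2*erfi(sqrt(2)*z/2)


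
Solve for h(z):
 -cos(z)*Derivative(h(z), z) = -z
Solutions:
 h(z) = C1 + Integral(z/cos(z), z)


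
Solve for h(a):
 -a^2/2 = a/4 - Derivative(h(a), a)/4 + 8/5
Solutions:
 h(a) = C1 + 2*a^3/3 + a^2/2 + 32*a/5


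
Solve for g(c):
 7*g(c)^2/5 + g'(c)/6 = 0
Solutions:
 g(c) = 5/(C1 + 42*c)


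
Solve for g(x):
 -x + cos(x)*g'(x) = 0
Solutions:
 g(x) = C1 + Integral(x/cos(x), x)


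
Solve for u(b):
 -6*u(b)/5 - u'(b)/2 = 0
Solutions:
 u(b) = C1*exp(-12*b/5)


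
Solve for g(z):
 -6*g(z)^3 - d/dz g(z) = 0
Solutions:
 g(z) = -sqrt(2)*sqrt(-1/(C1 - 6*z))/2
 g(z) = sqrt(2)*sqrt(-1/(C1 - 6*z))/2


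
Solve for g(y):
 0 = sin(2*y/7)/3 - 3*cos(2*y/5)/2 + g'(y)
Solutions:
 g(y) = C1 + 15*sin(2*y/5)/4 + 7*cos(2*y/7)/6


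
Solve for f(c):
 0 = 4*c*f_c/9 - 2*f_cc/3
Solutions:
 f(c) = C1 + C2*erfi(sqrt(3)*c/3)


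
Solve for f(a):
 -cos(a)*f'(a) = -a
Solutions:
 f(a) = C1 + Integral(a/cos(a), a)


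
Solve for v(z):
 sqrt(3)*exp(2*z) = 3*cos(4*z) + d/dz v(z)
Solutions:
 v(z) = C1 + sqrt(3)*exp(2*z)/2 - 3*sin(4*z)/4


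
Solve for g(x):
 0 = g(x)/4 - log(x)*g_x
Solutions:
 g(x) = C1*exp(li(x)/4)


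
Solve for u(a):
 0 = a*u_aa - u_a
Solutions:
 u(a) = C1 + C2*a^2


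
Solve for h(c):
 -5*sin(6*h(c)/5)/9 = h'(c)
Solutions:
 5*c/9 + 5*log(cos(6*h(c)/5) - 1)/12 - 5*log(cos(6*h(c)/5) + 1)/12 = C1


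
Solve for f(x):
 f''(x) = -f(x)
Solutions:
 f(x) = C1*sin(x) + C2*cos(x)


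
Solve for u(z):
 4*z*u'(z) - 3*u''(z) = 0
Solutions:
 u(z) = C1 + C2*erfi(sqrt(6)*z/3)


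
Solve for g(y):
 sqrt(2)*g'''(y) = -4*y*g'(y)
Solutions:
 g(y) = C1 + Integral(C2*airyai(-sqrt(2)*y) + C3*airybi(-sqrt(2)*y), y)


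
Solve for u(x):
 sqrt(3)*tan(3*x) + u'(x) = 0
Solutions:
 u(x) = C1 + sqrt(3)*log(cos(3*x))/3


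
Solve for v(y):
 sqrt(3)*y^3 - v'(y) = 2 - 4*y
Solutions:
 v(y) = C1 + sqrt(3)*y^4/4 + 2*y^2 - 2*y


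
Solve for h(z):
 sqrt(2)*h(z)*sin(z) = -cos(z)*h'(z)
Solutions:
 h(z) = C1*cos(z)^(sqrt(2))


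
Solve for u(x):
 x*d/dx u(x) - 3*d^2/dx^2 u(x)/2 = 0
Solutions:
 u(x) = C1 + C2*erfi(sqrt(3)*x/3)


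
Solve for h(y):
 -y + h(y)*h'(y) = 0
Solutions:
 h(y) = -sqrt(C1 + y^2)
 h(y) = sqrt(C1 + y^2)


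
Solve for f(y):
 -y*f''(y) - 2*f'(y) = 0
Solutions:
 f(y) = C1 + C2/y


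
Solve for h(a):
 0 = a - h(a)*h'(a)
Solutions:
 h(a) = -sqrt(C1 + a^2)
 h(a) = sqrt(C1 + a^2)


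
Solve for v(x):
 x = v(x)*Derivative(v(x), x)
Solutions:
 v(x) = -sqrt(C1 + x^2)
 v(x) = sqrt(C1 + x^2)


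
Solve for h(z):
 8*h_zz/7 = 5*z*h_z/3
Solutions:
 h(z) = C1 + C2*erfi(sqrt(105)*z/12)


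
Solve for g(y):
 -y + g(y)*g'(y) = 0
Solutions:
 g(y) = -sqrt(C1 + y^2)
 g(y) = sqrt(C1 + y^2)


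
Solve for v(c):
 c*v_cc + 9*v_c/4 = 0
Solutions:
 v(c) = C1 + C2/c^(5/4)


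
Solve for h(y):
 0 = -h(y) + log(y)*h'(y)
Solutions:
 h(y) = C1*exp(li(y))


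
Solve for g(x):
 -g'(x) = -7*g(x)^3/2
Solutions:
 g(x) = -sqrt(-1/(C1 + 7*x))
 g(x) = sqrt(-1/(C1 + 7*x))


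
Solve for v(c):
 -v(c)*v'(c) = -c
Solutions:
 v(c) = -sqrt(C1 + c^2)
 v(c) = sqrt(C1 + c^2)


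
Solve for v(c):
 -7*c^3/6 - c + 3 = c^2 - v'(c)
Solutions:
 v(c) = C1 + 7*c^4/24 + c^3/3 + c^2/2 - 3*c


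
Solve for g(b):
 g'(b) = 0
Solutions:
 g(b) = C1


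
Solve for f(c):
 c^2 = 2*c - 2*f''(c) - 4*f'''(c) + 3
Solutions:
 f(c) = C1 + C2*c + C3*exp(-c/2) - c^4/24 + c^3/2 - 9*c^2/4


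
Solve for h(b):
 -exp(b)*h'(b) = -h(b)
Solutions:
 h(b) = C1*exp(-exp(-b))


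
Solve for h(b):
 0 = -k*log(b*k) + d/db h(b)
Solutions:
 h(b) = C1 + b*k*log(b*k) - b*k


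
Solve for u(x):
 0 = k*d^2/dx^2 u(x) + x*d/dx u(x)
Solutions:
 u(x) = C1 + C2*sqrt(k)*erf(sqrt(2)*x*sqrt(1/k)/2)


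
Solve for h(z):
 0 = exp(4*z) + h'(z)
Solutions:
 h(z) = C1 - exp(4*z)/4


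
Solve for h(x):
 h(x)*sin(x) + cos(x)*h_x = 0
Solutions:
 h(x) = C1*cos(x)


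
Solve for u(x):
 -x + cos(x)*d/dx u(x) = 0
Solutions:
 u(x) = C1 + Integral(x/cos(x), x)


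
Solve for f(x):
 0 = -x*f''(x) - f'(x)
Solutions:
 f(x) = C1 + C2*log(x)


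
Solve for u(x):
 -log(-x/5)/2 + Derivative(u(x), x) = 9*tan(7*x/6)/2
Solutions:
 u(x) = C1 + x*log(-x)/2 - x*log(5)/2 - x/2 - 27*log(cos(7*x/6))/7


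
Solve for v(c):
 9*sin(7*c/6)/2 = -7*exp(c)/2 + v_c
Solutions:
 v(c) = C1 + 7*exp(c)/2 - 27*cos(7*c/6)/7


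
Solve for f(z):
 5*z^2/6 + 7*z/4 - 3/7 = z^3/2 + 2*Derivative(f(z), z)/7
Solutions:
 f(z) = C1 - 7*z^4/16 + 35*z^3/36 + 49*z^2/16 - 3*z/2


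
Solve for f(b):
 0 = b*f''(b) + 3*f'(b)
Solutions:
 f(b) = C1 + C2/b^2


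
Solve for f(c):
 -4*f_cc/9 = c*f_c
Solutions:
 f(c) = C1 + C2*erf(3*sqrt(2)*c/4)


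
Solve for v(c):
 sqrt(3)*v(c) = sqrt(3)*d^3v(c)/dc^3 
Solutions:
 v(c) = C3*exp(c) + (C1*sin(sqrt(3)*c/2) + C2*cos(sqrt(3)*c/2))*exp(-c/2)


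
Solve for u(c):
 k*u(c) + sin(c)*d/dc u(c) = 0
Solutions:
 u(c) = C1*exp(k*(-log(cos(c) - 1) + log(cos(c) + 1))/2)


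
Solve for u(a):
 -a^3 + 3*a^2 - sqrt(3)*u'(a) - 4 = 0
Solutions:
 u(a) = C1 - sqrt(3)*a^4/12 + sqrt(3)*a^3/3 - 4*sqrt(3)*a/3


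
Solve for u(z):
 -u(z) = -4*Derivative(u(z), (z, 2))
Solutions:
 u(z) = C1*exp(-z/2) + C2*exp(z/2)


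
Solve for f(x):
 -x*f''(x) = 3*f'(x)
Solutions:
 f(x) = C1 + C2/x^2


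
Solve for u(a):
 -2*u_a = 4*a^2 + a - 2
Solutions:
 u(a) = C1 - 2*a^3/3 - a^2/4 + a


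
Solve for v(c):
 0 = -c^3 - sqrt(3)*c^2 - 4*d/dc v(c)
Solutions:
 v(c) = C1 - c^4/16 - sqrt(3)*c^3/12


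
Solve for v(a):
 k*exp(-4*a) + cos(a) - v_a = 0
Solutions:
 v(a) = C1 - k*exp(-4*a)/4 + sin(a)


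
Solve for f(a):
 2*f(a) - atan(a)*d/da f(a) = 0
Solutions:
 f(a) = C1*exp(2*Integral(1/atan(a), a))


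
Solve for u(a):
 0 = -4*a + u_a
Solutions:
 u(a) = C1 + 2*a^2


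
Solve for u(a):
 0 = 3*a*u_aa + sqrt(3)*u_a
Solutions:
 u(a) = C1 + C2*a^(1 - sqrt(3)/3)


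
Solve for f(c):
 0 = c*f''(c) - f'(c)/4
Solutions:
 f(c) = C1 + C2*c^(5/4)


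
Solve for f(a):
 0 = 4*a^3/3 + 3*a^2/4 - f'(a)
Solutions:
 f(a) = C1 + a^4/3 + a^3/4


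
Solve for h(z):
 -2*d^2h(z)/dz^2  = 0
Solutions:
 h(z) = C1 + C2*z


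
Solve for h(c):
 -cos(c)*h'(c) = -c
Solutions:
 h(c) = C1 + Integral(c/cos(c), c)


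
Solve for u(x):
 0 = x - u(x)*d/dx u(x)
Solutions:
 u(x) = -sqrt(C1 + x^2)
 u(x) = sqrt(C1 + x^2)


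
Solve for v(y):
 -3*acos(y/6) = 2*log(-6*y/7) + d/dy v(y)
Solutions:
 v(y) = C1 - 2*y*log(-y) - 3*y*acos(y/6) - 2*y*log(6) + 2*y + 2*y*log(7) + 3*sqrt(36 - y^2)


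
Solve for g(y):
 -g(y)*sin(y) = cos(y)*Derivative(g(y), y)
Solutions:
 g(y) = C1*cos(y)


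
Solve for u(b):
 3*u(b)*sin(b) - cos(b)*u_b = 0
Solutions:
 u(b) = C1/cos(b)^3


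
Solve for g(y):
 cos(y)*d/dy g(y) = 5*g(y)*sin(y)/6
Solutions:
 g(y) = C1/cos(y)^(5/6)


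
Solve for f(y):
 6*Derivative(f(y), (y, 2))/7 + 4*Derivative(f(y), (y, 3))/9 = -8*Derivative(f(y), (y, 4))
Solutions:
 f(y) = C1 + C2*y + (C3*sin(sqrt(6755)*y/252) + C4*cos(sqrt(6755)*y/252))*exp(-y/36)


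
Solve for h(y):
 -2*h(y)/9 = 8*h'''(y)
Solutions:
 h(y) = C3*exp(-6^(1/3)*y/6) + (C1*sin(2^(1/3)*3^(5/6)*y/12) + C2*cos(2^(1/3)*3^(5/6)*y/12))*exp(6^(1/3)*y/12)


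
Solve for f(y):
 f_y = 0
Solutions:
 f(y) = C1


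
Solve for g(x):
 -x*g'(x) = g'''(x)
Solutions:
 g(x) = C1 + Integral(C2*airyai(-x) + C3*airybi(-x), x)


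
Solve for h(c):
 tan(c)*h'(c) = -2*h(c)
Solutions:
 h(c) = C1/sin(c)^2


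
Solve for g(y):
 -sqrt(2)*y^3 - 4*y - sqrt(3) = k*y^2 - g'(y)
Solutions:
 g(y) = C1 + k*y^3/3 + sqrt(2)*y^4/4 + 2*y^2 + sqrt(3)*y


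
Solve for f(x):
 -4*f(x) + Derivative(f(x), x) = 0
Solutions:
 f(x) = C1*exp(4*x)


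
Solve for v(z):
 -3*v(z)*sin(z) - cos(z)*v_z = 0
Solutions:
 v(z) = C1*cos(z)^3


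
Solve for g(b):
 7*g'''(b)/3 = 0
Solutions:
 g(b) = C1 + C2*b + C3*b^2


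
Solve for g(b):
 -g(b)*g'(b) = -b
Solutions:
 g(b) = -sqrt(C1 + b^2)
 g(b) = sqrt(C1 + b^2)


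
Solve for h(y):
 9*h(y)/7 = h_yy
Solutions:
 h(y) = C1*exp(-3*sqrt(7)*y/7) + C2*exp(3*sqrt(7)*y/7)


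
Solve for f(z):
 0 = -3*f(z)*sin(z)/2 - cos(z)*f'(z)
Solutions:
 f(z) = C1*cos(z)^(3/2)


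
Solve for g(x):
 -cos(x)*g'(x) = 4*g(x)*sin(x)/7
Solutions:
 g(x) = C1*cos(x)^(4/7)


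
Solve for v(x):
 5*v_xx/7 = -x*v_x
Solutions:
 v(x) = C1 + C2*erf(sqrt(70)*x/10)


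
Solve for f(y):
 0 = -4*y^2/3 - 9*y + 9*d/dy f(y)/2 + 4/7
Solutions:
 f(y) = C1 + 8*y^3/81 + y^2 - 8*y/63


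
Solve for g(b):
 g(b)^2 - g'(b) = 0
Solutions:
 g(b) = -1/(C1 + b)


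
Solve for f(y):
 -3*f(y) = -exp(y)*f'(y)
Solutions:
 f(y) = C1*exp(-3*exp(-y))


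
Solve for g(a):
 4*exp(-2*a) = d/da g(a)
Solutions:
 g(a) = C1 - 2*exp(-2*a)


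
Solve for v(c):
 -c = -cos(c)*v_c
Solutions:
 v(c) = C1 + Integral(c/cos(c), c)


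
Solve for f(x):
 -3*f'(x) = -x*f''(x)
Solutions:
 f(x) = C1 + C2*x^4


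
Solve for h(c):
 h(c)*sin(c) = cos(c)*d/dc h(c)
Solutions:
 h(c) = C1/cos(c)


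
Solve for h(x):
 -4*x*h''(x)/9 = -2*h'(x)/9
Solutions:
 h(x) = C1 + C2*x^(3/2)


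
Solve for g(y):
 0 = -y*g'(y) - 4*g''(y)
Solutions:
 g(y) = C1 + C2*erf(sqrt(2)*y/4)


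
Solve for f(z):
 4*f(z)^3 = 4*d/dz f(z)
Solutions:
 f(z) = -sqrt(2)*sqrt(-1/(C1 + z))/2
 f(z) = sqrt(2)*sqrt(-1/(C1 + z))/2


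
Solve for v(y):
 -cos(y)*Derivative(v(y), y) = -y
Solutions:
 v(y) = C1 + Integral(y/cos(y), y)


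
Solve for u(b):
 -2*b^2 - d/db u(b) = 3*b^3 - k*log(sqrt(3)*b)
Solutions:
 u(b) = C1 - 3*b^4/4 - 2*b^3/3 + b*k*log(b) - b*k + b*k*log(3)/2


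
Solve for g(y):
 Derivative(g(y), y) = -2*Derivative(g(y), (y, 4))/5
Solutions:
 g(y) = C1 + C4*exp(-2^(2/3)*5^(1/3)*y/2) + (C2*sin(2^(2/3)*sqrt(3)*5^(1/3)*y/4) + C3*cos(2^(2/3)*sqrt(3)*5^(1/3)*y/4))*exp(2^(2/3)*5^(1/3)*y/4)


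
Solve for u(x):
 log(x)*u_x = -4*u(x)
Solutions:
 u(x) = C1*exp(-4*li(x))


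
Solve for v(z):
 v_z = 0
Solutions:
 v(z) = C1


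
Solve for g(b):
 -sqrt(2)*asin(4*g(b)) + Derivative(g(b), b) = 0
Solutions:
 Integral(1/asin(4*_y), (_y, g(b))) = C1 + sqrt(2)*b


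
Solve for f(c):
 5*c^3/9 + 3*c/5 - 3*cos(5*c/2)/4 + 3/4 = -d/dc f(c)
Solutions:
 f(c) = C1 - 5*c^4/36 - 3*c^2/10 - 3*c/4 + 3*sin(5*c/2)/10


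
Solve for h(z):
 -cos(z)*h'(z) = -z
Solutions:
 h(z) = C1 + Integral(z/cos(z), z)


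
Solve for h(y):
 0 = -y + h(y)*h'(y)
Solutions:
 h(y) = -sqrt(C1 + y^2)
 h(y) = sqrt(C1 + y^2)


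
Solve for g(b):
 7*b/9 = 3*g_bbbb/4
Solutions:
 g(b) = C1 + C2*b + C3*b^2 + C4*b^3 + 7*b^5/810


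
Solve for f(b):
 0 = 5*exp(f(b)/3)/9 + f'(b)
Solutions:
 f(b) = 3*log(1/(C1 + 5*b)) + 9*log(3)


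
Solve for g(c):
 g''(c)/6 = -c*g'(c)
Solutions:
 g(c) = C1 + C2*erf(sqrt(3)*c)


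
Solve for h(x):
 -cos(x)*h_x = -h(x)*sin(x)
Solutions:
 h(x) = C1/cos(x)


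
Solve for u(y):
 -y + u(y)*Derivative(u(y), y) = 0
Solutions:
 u(y) = -sqrt(C1 + y^2)
 u(y) = sqrt(C1 + y^2)


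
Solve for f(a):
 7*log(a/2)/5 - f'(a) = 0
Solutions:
 f(a) = C1 + 7*a*log(a)/5 - 7*a/5 - 7*a*log(2)/5


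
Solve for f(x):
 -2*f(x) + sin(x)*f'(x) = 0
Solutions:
 f(x) = C1*(cos(x) - 1)/(cos(x) + 1)


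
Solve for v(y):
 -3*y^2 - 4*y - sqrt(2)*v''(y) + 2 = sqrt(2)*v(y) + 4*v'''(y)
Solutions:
 v(y) = C1*exp(y*(-2*sqrt(2) + 2^(2/3)/(12*sqrt(165) + 109*sqrt(2))^(1/3) + 2^(1/3)*(12*sqrt(165) + 109*sqrt(2))^(1/3))/24)*sin(2^(1/3)*sqrt(3)*y*(-(12*sqrt(165) + 109*sqrt(2))^(1/3) + 2^(1/3)/(12*sqrt(165) + 109*sqrt(2))^(1/3))/24) + C2*exp(y*(-2*sqrt(2) + 2^(2/3)/(12*sqrt(165) + 109*sqrt(2))^(1/3) + 2^(1/3)*(12*sqrt(165) + 109*sqrt(2))^(1/3))/24)*cos(2^(1/3)*sqrt(3)*y*(-(12*sqrt(165) + 109*sqrt(2))^(1/3) + 2^(1/3)/(12*sqrt(165) + 109*sqrt(2))^(1/3))/24) + C3*exp(-y*(2^(2/3)/(12*sqrt(165) + 109*sqrt(2))^(1/3) + sqrt(2) + 2^(1/3)*(12*sqrt(165) + 109*sqrt(2))^(1/3))/12) - 3*sqrt(2)*y^2/2 - 2*sqrt(2)*y + 4*sqrt(2)


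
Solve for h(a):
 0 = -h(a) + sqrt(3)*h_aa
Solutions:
 h(a) = C1*exp(-3^(3/4)*a/3) + C2*exp(3^(3/4)*a/3)


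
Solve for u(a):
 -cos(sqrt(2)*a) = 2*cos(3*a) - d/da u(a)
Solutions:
 u(a) = C1 + 2*sin(3*a)/3 + sqrt(2)*sin(sqrt(2)*a)/2


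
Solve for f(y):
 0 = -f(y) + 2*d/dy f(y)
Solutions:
 f(y) = C1*exp(y/2)


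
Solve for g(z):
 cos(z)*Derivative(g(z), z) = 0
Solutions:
 g(z) = C1


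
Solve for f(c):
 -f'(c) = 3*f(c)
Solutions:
 f(c) = C1*exp(-3*c)


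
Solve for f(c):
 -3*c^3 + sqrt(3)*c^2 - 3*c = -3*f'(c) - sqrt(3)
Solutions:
 f(c) = C1 + c^4/4 - sqrt(3)*c^3/9 + c^2/2 - sqrt(3)*c/3


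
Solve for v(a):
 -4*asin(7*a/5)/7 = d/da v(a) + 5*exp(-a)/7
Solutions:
 v(a) = C1 - 4*a*asin(7*a/5)/7 - 4*sqrt(25 - 49*a^2)/49 + 5*exp(-a)/7


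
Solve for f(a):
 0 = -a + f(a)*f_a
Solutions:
 f(a) = -sqrt(C1 + a^2)
 f(a) = sqrt(C1 + a^2)


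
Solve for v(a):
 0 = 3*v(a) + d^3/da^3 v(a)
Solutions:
 v(a) = C3*exp(-3^(1/3)*a) + (C1*sin(3^(5/6)*a/2) + C2*cos(3^(5/6)*a/2))*exp(3^(1/3)*a/2)


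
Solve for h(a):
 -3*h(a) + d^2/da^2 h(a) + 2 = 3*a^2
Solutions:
 h(a) = C1*exp(-sqrt(3)*a) + C2*exp(sqrt(3)*a) - a^2


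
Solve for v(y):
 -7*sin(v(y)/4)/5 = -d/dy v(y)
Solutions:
 -7*y/5 + 2*log(cos(v(y)/4) - 1) - 2*log(cos(v(y)/4) + 1) = C1


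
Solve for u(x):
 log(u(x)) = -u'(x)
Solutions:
 li(u(x)) = C1 - x


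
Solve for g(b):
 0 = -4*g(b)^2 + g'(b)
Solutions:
 g(b) = -1/(C1 + 4*b)


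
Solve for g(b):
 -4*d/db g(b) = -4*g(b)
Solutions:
 g(b) = C1*exp(b)


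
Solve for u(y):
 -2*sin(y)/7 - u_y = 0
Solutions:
 u(y) = C1 + 2*cos(y)/7


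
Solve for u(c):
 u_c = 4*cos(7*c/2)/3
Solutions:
 u(c) = C1 + 8*sin(7*c/2)/21


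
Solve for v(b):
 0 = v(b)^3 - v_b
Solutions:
 v(b) = -sqrt(2)*sqrt(-1/(C1 + b))/2
 v(b) = sqrt(2)*sqrt(-1/(C1 + b))/2


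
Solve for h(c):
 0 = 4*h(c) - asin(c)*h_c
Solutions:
 h(c) = C1*exp(4*Integral(1/asin(c), c))


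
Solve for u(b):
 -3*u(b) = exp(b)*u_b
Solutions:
 u(b) = C1*exp(3*exp(-b))


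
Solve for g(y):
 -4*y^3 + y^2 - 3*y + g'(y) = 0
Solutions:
 g(y) = C1 + y^4 - y^3/3 + 3*y^2/2


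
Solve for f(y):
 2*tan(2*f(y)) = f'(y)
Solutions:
 f(y) = -asin(C1*exp(4*y))/2 + pi/2
 f(y) = asin(C1*exp(4*y))/2


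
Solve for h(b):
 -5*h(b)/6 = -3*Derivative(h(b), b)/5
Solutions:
 h(b) = C1*exp(25*b/18)


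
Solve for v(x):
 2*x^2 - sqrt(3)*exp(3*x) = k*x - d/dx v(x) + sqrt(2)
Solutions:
 v(x) = C1 + k*x^2/2 - 2*x^3/3 + sqrt(2)*x + sqrt(3)*exp(3*x)/3


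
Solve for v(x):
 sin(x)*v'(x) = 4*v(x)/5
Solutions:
 v(x) = C1*(cos(x) - 1)^(2/5)/(cos(x) + 1)^(2/5)


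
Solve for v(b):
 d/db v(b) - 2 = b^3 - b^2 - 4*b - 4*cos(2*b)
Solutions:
 v(b) = C1 + b^4/4 - b^3/3 - 2*b^2 + 2*b - 2*sin(2*b)


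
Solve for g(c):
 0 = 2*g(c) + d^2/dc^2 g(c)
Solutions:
 g(c) = C1*sin(sqrt(2)*c) + C2*cos(sqrt(2)*c)


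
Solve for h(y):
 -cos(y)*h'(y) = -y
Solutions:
 h(y) = C1 + Integral(y/cos(y), y)


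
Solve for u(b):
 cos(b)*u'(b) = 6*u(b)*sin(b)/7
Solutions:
 u(b) = C1/cos(b)^(6/7)


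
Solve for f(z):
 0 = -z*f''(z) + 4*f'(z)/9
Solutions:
 f(z) = C1 + C2*z^(13/9)


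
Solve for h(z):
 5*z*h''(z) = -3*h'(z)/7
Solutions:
 h(z) = C1 + C2*z^(32/35)


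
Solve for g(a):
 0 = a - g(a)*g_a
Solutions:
 g(a) = -sqrt(C1 + a^2)
 g(a) = sqrt(C1 + a^2)


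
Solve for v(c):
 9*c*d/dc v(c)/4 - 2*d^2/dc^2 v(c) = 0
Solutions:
 v(c) = C1 + C2*erfi(3*c/4)


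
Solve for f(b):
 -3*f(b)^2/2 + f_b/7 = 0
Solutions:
 f(b) = -2/(C1 + 21*b)


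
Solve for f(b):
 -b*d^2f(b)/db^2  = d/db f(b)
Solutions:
 f(b) = C1 + C2*log(b)


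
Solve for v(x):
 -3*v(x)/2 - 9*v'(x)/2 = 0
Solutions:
 v(x) = C1*exp(-x/3)


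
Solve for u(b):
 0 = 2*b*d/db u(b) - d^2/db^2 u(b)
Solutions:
 u(b) = C1 + C2*erfi(b)


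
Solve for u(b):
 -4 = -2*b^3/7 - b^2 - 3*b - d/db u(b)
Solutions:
 u(b) = C1 - b^4/14 - b^3/3 - 3*b^2/2 + 4*b


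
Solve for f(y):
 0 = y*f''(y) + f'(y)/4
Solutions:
 f(y) = C1 + C2*y^(3/4)


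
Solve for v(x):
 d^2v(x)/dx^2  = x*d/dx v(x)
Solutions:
 v(x) = C1 + C2*erfi(sqrt(2)*x/2)


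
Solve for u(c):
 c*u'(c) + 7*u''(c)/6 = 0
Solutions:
 u(c) = C1 + C2*erf(sqrt(21)*c/7)


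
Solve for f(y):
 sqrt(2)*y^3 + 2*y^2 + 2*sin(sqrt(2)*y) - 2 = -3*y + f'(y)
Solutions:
 f(y) = C1 + sqrt(2)*y^4/4 + 2*y^3/3 + 3*y^2/2 - 2*y - sqrt(2)*cos(sqrt(2)*y)


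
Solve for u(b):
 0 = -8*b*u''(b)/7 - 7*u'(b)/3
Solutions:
 u(b) = C1 + C2/b^(25/24)


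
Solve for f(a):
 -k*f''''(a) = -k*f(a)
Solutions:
 f(a) = C1*exp(-a) + C2*exp(a) + C3*sin(a) + C4*cos(a)


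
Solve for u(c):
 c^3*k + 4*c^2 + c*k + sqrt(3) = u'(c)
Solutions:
 u(c) = C1 + c^4*k/4 + 4*c^3/3 + c^2*k/2 + sqrt(3)*c


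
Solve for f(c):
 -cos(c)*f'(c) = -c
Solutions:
 f(c) = C1 + Integral(c/cos(c), c)


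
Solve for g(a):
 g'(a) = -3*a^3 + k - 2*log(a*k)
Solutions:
 g(a) = C1 - 3*a^4/4 + a*(k + 2) - 2*a*log(a*k)


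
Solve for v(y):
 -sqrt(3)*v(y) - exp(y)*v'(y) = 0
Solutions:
 v(y) = C1*exp(sqrt(3)*exp(-y))


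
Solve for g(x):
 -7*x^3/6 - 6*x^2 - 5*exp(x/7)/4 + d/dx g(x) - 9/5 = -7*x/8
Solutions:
 g(x) = C1 + 7*x^4/24 + 2*x^3 - 7*x^2/16 + 9*x/5 + 35*exp(x/7)/4


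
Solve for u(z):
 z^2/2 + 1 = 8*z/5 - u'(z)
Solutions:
 u(z) = C1 - z^3/6 + 4*z^2/5 - z


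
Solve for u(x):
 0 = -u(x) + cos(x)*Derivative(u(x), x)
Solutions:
 u(x) = C1*sqrt(sin(x) + 1)/sqrt(sin(x) - 1)


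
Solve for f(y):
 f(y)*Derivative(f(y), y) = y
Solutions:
 f(y) = -sqrt(C1 + y^2)
 f(y) = sqrt(C1 + y^2)


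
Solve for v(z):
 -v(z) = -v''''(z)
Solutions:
 v(z) = C1*exp(-z) + C2*exp(z) + C3*sin(z) + C4*cos(z)


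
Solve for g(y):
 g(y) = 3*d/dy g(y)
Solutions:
 g(y) = C1*exp(y/3)


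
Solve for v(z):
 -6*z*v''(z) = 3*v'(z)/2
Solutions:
 v(z) = C1 + C2*z^(3/4)


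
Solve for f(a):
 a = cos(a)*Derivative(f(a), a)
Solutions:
 f(a) = C1 + Integral(a/cos(a), a)


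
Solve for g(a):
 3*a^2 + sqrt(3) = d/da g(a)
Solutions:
 g(a) = C1 + a^3 + sqrt(3)*a


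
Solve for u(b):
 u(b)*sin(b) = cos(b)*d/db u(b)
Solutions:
 u(b) = C1/cos(b)


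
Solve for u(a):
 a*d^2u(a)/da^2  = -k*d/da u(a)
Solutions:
 u(a) = C1 + a^(1 - re(k))*(C2*sin(log(a)*Abs(im(k))) + C3*cos(log(a)*im(k)))


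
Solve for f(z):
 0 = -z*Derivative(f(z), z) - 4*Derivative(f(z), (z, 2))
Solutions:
 f(z) = C1 + C2*erf(sqrt(2)*z/4)


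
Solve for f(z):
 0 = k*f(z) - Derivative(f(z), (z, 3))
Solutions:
 f(z) = C1*exp(k^(1/3)*z) + C2*exp(k^(1/3)*z*(-1 + sqrt(3)*I)/2) + C3*exp(-k^(1/3)*z*(1 + sqrt(3)*I)/2)


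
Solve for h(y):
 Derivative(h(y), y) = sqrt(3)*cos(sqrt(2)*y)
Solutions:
 h(y) = C1 + sqrt(6)*sin(sqrt(2)*y)/2


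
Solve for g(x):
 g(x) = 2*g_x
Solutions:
 g(x) = C1*exp(x/2)


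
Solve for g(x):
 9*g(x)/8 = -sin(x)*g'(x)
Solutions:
 g(x) = C1*(cos(x) + 1)^(9/16)/(cos(x) - 1)^(9/16)


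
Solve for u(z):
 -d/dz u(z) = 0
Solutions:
 u(z) = C1


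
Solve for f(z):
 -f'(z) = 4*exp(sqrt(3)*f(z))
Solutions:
 f(z) = sqrt(3)*(2*log(1/(C1 + 4*z)) - log(3))/6


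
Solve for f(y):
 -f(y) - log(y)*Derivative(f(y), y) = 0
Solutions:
 f(y) = C1*exp(-li(y))


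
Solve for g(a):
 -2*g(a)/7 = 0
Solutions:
 g(a) = 0


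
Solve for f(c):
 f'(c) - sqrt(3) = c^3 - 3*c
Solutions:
 f(c) = C1 + c^4/4 - 3*c^2/2 + sqrt(3)*c


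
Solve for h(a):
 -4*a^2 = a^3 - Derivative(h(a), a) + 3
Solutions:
 h(a) = C1 + a^4/4 + 4*a^3/3 + 3*a


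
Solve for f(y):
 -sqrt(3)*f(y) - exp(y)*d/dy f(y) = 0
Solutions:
 f(y) = C1*exp(sqrt(3)*exp(-y))


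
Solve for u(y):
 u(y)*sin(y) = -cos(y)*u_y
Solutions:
 u(y) = C1*cos(y)


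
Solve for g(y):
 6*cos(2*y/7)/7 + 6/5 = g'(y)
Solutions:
 g(y) = C1 + 6*y/5 + 3*sin(2*y/7)


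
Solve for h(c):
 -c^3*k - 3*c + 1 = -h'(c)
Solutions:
 h(c) = C1 + c^4*k/4 + 3*c^2/2 - c


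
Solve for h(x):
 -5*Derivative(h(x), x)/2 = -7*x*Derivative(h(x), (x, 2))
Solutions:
 h(x) = C1 + C2*x^(19/14)


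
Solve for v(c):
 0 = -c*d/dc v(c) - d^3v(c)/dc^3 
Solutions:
 v(c) = C1 + Integral(C2*airyai(-c) + C3*airybi(-c), c)


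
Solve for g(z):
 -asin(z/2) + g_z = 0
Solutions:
 g(z) = C1 + z*asin(z/2) + sqrt(4 - z^2)


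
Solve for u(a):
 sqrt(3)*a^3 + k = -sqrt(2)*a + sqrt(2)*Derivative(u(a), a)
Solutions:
 u(a) = C1 + sqrt(6)*a^4/8 + a^2/2 + sqrt(2)*a*k/2


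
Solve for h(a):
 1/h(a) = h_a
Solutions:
 h(a) = -sqrt(C1 + 2*a)
 h(a) = sqrt(C1 + 2*a)


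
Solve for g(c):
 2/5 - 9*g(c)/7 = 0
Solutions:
 g(c) = 14/45


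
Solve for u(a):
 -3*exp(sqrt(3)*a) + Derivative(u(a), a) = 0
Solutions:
 u(a) = C1 + sqrt(3)*exp(sqrt(3)*a)


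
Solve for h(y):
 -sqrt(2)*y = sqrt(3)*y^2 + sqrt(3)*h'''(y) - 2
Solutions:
 h(y) = C1 + C2*y + C3*y^2 - y^5/60 - sqrt(6)*y^4/72 + sqrt(3)*y^3/9


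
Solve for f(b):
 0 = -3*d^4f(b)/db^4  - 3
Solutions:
 f(b) = C1 + C2*b + C3*b^2 + C4*b^3 - b^4/24


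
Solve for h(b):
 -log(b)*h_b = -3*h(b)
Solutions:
 h(b) = C1*exp(3*li(b))


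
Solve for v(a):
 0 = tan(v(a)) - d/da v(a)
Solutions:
 v(a) = pi - asin(C1*exp(a))
 v(a) = asin(C1*exp(a))


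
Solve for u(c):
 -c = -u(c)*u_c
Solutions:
 u(c) = -sqrt(C1 + c^2)
 u(c) = sqrt(C1 + c^2)


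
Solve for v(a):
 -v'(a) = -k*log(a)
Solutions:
 v(a) = C1 + a*k*log(a) - a*k


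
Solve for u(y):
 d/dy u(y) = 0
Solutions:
 u(y) = C1


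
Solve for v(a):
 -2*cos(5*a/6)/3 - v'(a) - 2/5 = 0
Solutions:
 v(a) = C1 - 2*a/5 - 4*sin(5*a/6)/5


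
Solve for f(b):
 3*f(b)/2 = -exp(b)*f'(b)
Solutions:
 f(b) = C1*exp(3*exp(-b)/2)


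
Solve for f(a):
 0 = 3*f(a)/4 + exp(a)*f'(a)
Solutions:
 f(a) = C1*exp(3*exp(-a)/4)


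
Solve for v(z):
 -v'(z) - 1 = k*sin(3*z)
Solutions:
 v(z) = C1 + k*cos(3*z)/3 - z


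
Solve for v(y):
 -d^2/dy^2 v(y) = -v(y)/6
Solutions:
 v(y) = C1*exp(-sqrt(6)*y/6) + C2*exp(sqrt(6)*y/6)


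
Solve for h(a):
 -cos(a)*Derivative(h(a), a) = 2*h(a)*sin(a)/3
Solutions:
 h(a) = C1*cos(a)^(2/3)


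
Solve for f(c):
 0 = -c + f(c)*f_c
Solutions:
 f(c) = -sqrt(C1 + c^2)
 f(c) = sqrt(C1 + c^2)


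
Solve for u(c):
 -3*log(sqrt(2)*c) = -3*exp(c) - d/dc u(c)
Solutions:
 u(c) = C1 + 3*c*log(c) + c*(-3 + 3*log(2)/2) - 3*exp(c)


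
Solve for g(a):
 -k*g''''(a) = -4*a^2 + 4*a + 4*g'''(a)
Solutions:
 g(a) = C1 + C2*a + C3*a^2 + C4*exp(-4*a/k) + a^5/60 - a^4*(k + 2)/48 + a^3*k*(k + 2)/48


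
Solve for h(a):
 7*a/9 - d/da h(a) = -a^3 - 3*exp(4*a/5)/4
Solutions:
 h(a) = C1 + a^4/4 + 7*a^2/18 + 15*exp(4*a/5)/16


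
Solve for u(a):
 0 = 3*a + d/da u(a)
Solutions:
 u(a) = C1 - 3*a^2/2


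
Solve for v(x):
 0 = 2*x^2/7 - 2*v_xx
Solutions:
 v(x) = C1 + C2*x + x^4/84


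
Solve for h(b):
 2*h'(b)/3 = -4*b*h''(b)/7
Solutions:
 h(b) = C1 + C2/b^(1/6)


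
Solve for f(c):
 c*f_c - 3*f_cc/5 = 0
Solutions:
 f(c) = C1 + C2*erfi(sqrt(30)*c/6)


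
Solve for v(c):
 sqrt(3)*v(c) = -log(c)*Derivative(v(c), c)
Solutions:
 v(c) = C1*exp(-sqrt(3)*li(c))


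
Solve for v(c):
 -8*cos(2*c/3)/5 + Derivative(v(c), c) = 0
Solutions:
 v(c) = C1 + 12*sin(2*c/3)/5


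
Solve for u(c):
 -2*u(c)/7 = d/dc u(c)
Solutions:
 u(c) = C1*exp(-2*c/7)


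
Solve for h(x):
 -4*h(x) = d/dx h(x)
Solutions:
 h(x) = C1*exp(-4*x)


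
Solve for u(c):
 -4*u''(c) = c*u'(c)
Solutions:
 u(c) = C1 + C2*erf(sqrt(2)*c/4)


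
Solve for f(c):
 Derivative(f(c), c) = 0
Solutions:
 f(c) = C1


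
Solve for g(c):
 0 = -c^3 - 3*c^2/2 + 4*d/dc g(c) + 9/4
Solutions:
 g(c) = C1 + c^4/16 + c^3/8 - 9*c/16


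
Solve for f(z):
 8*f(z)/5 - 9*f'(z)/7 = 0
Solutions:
 f(z) = C1*exp(56*z/45)


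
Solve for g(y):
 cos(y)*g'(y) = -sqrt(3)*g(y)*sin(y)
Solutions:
 g(y) = C1*cos(y)^(sqrt(3))


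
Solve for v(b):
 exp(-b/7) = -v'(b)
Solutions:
 v(b) = C1 + 7*exp(-b/7)


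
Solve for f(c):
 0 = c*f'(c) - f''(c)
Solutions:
 f(c) = C1 + C2*erfi(sqrt(2)*c/2)


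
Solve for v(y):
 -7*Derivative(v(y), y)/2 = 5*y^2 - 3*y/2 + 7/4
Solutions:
 v(y) = C1 - 10*y^3/21 + 3*y^2/14 - y/2


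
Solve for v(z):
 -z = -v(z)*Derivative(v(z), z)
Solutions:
 v(z) = -sqrt(C1 + z^2)
 v(z) = sqrt(C1 + z^2)


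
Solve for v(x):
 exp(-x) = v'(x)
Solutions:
 v(x) = C1 - exp(-x)
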